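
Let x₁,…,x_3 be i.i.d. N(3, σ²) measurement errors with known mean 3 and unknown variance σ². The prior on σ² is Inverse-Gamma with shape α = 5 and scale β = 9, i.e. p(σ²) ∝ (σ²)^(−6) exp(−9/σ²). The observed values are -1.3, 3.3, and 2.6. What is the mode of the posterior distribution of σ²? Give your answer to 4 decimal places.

Sum of squared deviations about the known mean: SS = (-1.3−3)² + (3.3−3)² + (2.6−3)² = 18.74.
The Normal likelihood contributes (σ²)^(−n/2) exp(−SS/(2σ²)), so the posterior is Inverse-Gamma(α + n/2, β + SS/2) = Inverse-Gamma(6.5, 18.37).
The mode of Inverse-Gamma(a, b) is b/(a+1) = 18.37/7.5 ≈ 2.4493.

σ̂²_MAP = 2.4493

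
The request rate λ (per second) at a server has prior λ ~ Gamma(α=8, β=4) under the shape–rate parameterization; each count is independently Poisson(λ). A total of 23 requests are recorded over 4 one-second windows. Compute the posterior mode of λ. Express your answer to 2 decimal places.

λ̂_MAP = 3.75

Σxᵢ = 23, n = 4.
Posterior ∝ λ^7e^(−4λ) · λ^23e^(−4λ) = λ^30e^(−8λ), i.e. Gamma(shape=31, rate=8).
The mode of a Gamma(a, b) with a ≥ 1 (shape–rate) is (a−1)/b = 30/8 ≈ 3.75.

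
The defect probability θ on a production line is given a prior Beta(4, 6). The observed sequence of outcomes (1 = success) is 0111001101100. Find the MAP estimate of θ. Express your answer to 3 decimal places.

θ̂_MAP = 0.476

Prior: Beta(4, 6).
Data: 7 successes in 13 trials (from the sequence). The binomial likelihood contributes θ^7(1−θ)^6, so the posterior is Beta(4+7, 6+6) = Beta(11, 12).
For Beta(a, b) with a, b > 1 the mode is (a−1)/(a+b−2) = 10/21 ≈ 0.476.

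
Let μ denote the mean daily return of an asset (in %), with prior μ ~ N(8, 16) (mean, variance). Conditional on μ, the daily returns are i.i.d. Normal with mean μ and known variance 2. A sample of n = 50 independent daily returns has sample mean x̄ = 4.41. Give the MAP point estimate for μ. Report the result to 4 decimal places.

μ̂_MAP = 4.4190

n = 50, x̄ = 4.41.
For a Normal prior and Normal likelihood with known variance, the posterior is Normal; its mode equals its mean, the precision-weighted average.
Prior precision 1/σ₀² = 1/16 = 0.0625; data precision n/σ² = 50/2 = 25.
μ̂ = (0.0625·8 + 25·4.41) / (0.0625 + 25) = 110.75/25.0625 = 1772/401 ≈ 4.4190.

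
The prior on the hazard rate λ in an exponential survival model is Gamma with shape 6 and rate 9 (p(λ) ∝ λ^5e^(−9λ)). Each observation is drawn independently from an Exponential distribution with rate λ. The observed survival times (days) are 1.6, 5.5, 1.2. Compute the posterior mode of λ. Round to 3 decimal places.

The Exponential(rate=λ) likelihood is ∝ λ^n e^(−λΣtᵢ). Here n = 3 and Σtᵢ = 1.6 + 5.5 + 1.2 = 8.3.
Posterior ∝ λ^5e^(−9λ) · λ^3e^(−8.3λ) = λ^8e^(−17.3λ), i.e. Gamma(9, 17.3).
Mode = (a−1)/b = 8/17.3 ≈ 0.462.

λ̂_MAP = 0.462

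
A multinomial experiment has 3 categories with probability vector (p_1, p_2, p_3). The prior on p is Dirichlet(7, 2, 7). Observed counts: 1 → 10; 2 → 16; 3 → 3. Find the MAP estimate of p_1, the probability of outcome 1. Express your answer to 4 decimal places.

MAP estimate: 0.3810

The posterior is Dirichlet(αᵢ + nᵢ) = Dirichlet(17, 18, 10).
For a Dirichlet(a₁,…,a_K) with all aᵢ > 1, the mode has j-th component (aⱼ − 1)/(Σaᵢ − K).
Here Σaᵢ = 45 and K = 3, so p_1 = (17 − 1)/(45 − 3) = 16/42 ≈ 0.3810.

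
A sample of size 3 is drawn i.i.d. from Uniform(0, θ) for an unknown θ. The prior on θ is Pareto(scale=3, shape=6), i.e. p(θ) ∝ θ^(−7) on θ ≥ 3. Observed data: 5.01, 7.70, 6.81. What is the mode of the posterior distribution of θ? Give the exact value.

The Uniform(0, θ) likelihood is θ^(−n) for θ ≥ max(xᵢ), zero otherwise. Here max(xᵢ) = 7.70.
Posterior ∝ θ^(−7) · θ^(−3) = θ^(−10) on θ ≥ max(3, 7.70) = 7.70.
This density is strictly decreasing in θ, so the posterior mode lies at the lower boundary of the support.

θ̂_MAP = 7.70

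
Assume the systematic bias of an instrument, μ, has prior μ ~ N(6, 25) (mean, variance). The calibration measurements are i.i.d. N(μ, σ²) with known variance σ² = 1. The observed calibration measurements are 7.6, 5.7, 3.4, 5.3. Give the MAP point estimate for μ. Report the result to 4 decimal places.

μ̂_MAP = 5.5050

n = 4; x̄ = (7.6 + 5.7 + 3.4 + 5.3)/4 = 22/4 = 5.5.
For a Normal prior and Normal likelihood with known variance, the posterior is Normal; its mode equals its mean, the precision-weighted average.
Prior precision 1/σ₀² = 1/25 = 0.04; data precision n/σ² = 4/1 = 4.
μ̂ = (0.04·6 + 4·5.5) / (0.04 + 4) = 22.24/4.04 = 556/101 ≈ 5.5050.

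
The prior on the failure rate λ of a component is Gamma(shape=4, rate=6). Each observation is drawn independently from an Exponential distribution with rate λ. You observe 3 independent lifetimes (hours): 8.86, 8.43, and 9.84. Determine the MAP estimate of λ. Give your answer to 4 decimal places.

The Exponential(rate=λ) likelihood is ∝ λ^n e^(−λΣtᵢ). Here n = 3 and Σtᵢ = 8.86 + 8.43 + 9.84 = 27.13.
Posterior ∝ λ^3e^(−6λ) · λ^3e^(−27.13λ) = λ^6e^(−33.13λ), i.e. Gamma(7, 33.13).
Mode = (a−1)/b = 6/33.13 ≈ 0.1811.

λ̂_MAP = 0.1811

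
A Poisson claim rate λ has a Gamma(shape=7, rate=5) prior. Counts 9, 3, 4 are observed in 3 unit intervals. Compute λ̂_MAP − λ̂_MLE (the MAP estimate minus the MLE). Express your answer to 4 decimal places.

Σxᵢ = 16. Posterior is Gamma(23, 8); MAP = (23−1)/8 = 22/8 ≈ 2.75000.
MLE = x̄ = 16/3 ≈ 5.33333.
Difference = 22/8 − 16/3 = -31/12 ≈ -2.5833.

MAP − MLE = -2.5833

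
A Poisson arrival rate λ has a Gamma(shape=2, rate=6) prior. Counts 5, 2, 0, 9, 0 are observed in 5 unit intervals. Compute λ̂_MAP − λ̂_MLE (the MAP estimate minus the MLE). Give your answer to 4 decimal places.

Σxᵢ = 16. Posterior is Gamma(18, 11); MAP = (18−1)/11 = 17/11 ≈ 1.54545.
MLE = x̄ = 16/5 ≈ 3.20000.
Difference = 17/11 − 16/5 = -91/55 ≈ -1.6545.

MAP − MLE = -1.6545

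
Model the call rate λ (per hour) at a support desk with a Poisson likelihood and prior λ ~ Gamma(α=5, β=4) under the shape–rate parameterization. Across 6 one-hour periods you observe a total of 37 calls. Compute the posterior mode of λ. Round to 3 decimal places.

Σxᵢ = 37, n = 6.
Posterior ∝ λ^4e^(−4λ) · λ^37e^(−6λ) = λ^41e^(−10λ), i.e. Gamma(shape=42, rate=10).
The mode of a Gamma(a, b) with a ≥ 1 (shape–rate) is (a−1)/b = 41/10 ≈ 4.100.

λ̂_MAP = 4.100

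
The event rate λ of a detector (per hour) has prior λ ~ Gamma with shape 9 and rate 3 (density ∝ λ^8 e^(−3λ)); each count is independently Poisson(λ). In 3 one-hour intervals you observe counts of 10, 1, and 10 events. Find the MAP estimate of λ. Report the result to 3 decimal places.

λ̂_MAP = 4.833

Σxᵢ = 10+1+10 = 21, with n = 3.
Posterior ∝ λ^8e^(−3λ) · λ^21e^(−3λ) = λ^29e^(−6λ), i.e. Gamma(shape=30, rate=6).
The mode of a Gamma(a, b) with a ≥ 1 (shape–rate) is (a−1)/b = 29/6 ≈ 4.833.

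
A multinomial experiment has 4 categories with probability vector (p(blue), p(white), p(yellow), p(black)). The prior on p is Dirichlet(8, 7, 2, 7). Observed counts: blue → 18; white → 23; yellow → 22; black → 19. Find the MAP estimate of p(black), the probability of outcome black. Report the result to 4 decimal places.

The posterior is Dirichlet(αᵢ + nᵢ) = Dirichlet(26, 30, 24, 26).
For a Dirichlet(a₁,…,a_K) with all aᵢ > 1, the mode has j-th component (aⱼ − 1)/(Σaᵢ − K).
Here Σaᵢ = 106 and K = 4, so p(black) = (26 − 1)/(106 − 4) = 25/102 ≈ 0.2451.

MAP estimate of p(black) = 0.2451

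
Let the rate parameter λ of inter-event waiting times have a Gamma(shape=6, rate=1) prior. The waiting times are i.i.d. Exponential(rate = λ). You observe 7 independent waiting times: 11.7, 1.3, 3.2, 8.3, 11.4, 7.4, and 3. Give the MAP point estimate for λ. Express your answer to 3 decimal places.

λ̂_MAP = 0.254

The Exponential(rate=λ) likelihood is ∝ λ^n e^(−λΣtᵢ). Here n = 7 and Σtᵢ = 11.7 + 1.3 + 3.2 + 8.3 + 11.4 + 7.4 + 3 = 46.3.
Posterior ∝ λ^5e^(−1λ) · λ^7e^(−46.3λ) = λ^12e^(−47.3λ), i.e. Gamma(13, 47.3).
Mode = (a−1)/b = 12/47.3 ≈ 0.254.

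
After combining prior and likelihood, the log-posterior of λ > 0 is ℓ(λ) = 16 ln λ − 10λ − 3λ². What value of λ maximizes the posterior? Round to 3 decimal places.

ℓ'(λ) = 16/λ − 10 − 6λ. Setting this to zero and multiplying by λ: 6λ² + 10λ − 16 = 0.
λ = (−10 + √(10² + 4·6·16)) / (2·6) = (−10 + √484) / 12 = (−10 + 22)/12 = 1.
ℓ''(λ) = −16/λ² − 6 < 0, confirming a maximum.

λ̂_MAP = 1.000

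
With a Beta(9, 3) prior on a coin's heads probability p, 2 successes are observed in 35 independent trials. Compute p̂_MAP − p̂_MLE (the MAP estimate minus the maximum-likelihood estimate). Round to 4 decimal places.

Posterior is Beta(11, 36); MAP = (11−1)/(47−2) = 10/45 ≈ 0.22222.
MLE ignores the prior: p̂_MLE = k/n = 2/35 ≈ 0.05714.
Difference = 10/45 − 2/35 = 52/315 ≈ 0.1651.

MAP − MLE = 0.1651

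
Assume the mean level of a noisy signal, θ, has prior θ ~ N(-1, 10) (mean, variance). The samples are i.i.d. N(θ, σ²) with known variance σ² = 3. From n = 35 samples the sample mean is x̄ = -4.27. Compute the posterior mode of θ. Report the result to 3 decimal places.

θ̂_MAP = -4.242

n = 35, x̄ = -4.27.
For a Normal prior and Normal likelihood with known variance, the posterior is Normal; its mode equals its mean, the precision-weighted average.
Prior precision 1/σ₀² = 1/10 = 0.1; data precision n/σ² = 35/3.
θ̂ = (0.1·(-1) + (35/3)·(-4.27)) / (0.1 + 35/3) = (-599/12)/(353/30) = -2995/706 ≈ -4.242.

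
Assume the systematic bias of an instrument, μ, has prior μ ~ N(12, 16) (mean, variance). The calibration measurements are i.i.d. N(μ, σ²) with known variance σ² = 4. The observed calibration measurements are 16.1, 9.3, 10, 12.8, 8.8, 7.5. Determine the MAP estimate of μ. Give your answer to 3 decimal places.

μ̂_MAP = 10.800

n = 6; x̄ = (16.1 + 9.3 + 10 + 12.8 + 8.8 + 7.5)/6 = 64.5/6 = 10.75.
For a Normal prior and Normal likelihood with known variance, the posterior is Normal; its mode equals its mean, the precision-weighted average.
Prior precision 1/σ₀² = 1/16 = 0.0625; data precision n/σ² = 6/4 = 1.5.
μ̂ = (0.0625·12 + 1.5·10.75) / (0.0625 + 1.5) = 16.875/1.5625 = 10.800.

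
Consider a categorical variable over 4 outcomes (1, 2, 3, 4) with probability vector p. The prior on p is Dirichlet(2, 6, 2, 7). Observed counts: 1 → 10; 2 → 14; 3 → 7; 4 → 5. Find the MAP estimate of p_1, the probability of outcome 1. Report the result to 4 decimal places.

MAP estimate: 0.2245

The posterior is Dirichlet(αᵢ + nᵢ) = Dirichlet(12, 20, 9, 12).
For a Dirichlet(a₁,…,a_K) with all aᵢ > 1, the mode has j-th component (aⱼ − 1)/(Σaᵢ − K).
Here Σaᵢ = 53 and K = 4, so p_1 = (12 − 1)/(53 − 4) = 11/49 ≈ 0.2245.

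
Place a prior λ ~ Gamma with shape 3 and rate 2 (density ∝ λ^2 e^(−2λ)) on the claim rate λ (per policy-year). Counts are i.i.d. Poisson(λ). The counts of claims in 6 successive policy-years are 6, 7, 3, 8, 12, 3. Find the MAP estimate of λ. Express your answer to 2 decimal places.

Σxᵢ = 6+7+3+8+12+3 = 39, with n = 6.
Posterior ∝ λ^2e^(−2λ) · λ^39e^(−6λ) = λ^41e^(−8λ), i.e. Gamma(shape=42, rate=8).
The mode of a Gamma(a, b) with a ≥ 1 (shape–rate) is (a−1)/b = 41/8 ≈ 5.13.

λ̂_MAP = 5.13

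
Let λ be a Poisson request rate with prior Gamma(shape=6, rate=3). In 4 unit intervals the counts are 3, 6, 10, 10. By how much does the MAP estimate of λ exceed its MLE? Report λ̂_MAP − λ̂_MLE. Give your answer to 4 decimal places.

Σxᵢ = 29. Posterior is Gamma(35, 7); MAP = (35−1)/7 = 34/7 ≈ 4.85714.
MLE = x̄ = 29/4 ≈ 7.25000.
Difference = 34/7 − 29/4 = -67/28 ≈ -2.3929.

MAP − MLE = -2.3929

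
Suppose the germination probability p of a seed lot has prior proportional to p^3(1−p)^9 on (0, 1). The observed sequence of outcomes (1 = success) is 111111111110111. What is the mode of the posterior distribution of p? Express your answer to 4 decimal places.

The prior density ∝ p^3(1−p)^9 is the kernel of Beta(4, 10).
Data: 14 successes in 15 trials (from the sequence). The binomial likelihood contributes p^14(1−p)^1, so the posterior is Beta(4+14, 10+1) = Beta(18, 11).
For Beta(a, b) with a, b > 1 the mode is (a−1)/(a+b−2) = 17/27 ≈ 0.6296.

p̂_MAP = 0.6296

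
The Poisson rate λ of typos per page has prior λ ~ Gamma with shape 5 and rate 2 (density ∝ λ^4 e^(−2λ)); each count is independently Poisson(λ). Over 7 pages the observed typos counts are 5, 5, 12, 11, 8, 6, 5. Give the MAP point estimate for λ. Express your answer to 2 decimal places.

Σxᵢ = 5+5+12+11+8+6+5 = 52, with n = 7.
Posterior ∝ λ^4e^(−2λ) · λ^52e^(−7λ) = λ^56e^(−9λ), i.e. Gamma(shape=57, rate=9).
The mode of a Gamma(a, b) with a ≥ 1 (shape–rate) is (a−1)/b = 56/9 ≈ 6.22.

λ̂_MAP = 6.22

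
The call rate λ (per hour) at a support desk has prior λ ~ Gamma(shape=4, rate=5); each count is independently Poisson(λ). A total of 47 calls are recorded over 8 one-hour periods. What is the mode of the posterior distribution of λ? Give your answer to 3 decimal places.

λ̂_MAP = 3.846

Σxᵢ = 47, n = 8.
Posterior ∝ λ^3e^(−5λ) · λ^47e^(−8λ) = λ^50e^(−13λ), i.e. Gamma(shape=51, rate=13).
The mode of a Gamma(a, b) with a ≥ 1 (shape–rate) is (a−1)/b = 50/13 ≈ 3.846.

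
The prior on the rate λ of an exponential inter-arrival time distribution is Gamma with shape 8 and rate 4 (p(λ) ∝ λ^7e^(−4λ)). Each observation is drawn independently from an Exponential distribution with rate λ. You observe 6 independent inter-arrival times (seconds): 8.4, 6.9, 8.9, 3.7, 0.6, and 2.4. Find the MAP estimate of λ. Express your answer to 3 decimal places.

The Exponential(rate=λ) likelihood is ∝ λ^n e^(−λΣtᵢ). Here n = 6 and Σtᵢ = 8.4 + 6.9 + 8.9 + 3.7 + 0.6 + 2.4 = 30.9.
Posterior ∝ λ^7e^(−4λ) · λ^6e^(−30.9λ) = λ^13e^(−34.9λ), i.e. Gamma(14, 34.9).
Mode = (a−1)/b = 13/34.9 ≈ 0.372.

λ̂_MAP = 0.372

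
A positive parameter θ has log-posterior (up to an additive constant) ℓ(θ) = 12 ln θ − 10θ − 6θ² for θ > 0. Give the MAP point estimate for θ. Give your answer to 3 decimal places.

ℓ'(θ) = 12/θ − 10 − 12θ. Setting this to zero and multiplying by θ: 12θ² + 10θ − 12 = 0.
θ = (−10 + √(10² + 4·12·12)) / (2·12) = (−10 + √676) / 24 = (−10 + 26)/24 = 2/3.
ℓ''(θ) = −12/θ² − 12 < 0, confirming a maximum.

θ̂_MAP = 0.667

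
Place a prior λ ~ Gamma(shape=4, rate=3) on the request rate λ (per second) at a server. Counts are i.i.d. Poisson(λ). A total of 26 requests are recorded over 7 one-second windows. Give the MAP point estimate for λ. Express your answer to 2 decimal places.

Σxᵢ = 26, n = 7.
Posterior ∝ λ^3e^(−3λ) · λ^26e^(−7λ) = λ^29e^(−10λ), i.e. Gamma(shape=30, rate=10).
The mode of a Gamma(a, b) with a ≥ 1 (shape–rate) is (a−1)/b = 29/10 ≈ 2.90.

λ̂_MAP = 2.90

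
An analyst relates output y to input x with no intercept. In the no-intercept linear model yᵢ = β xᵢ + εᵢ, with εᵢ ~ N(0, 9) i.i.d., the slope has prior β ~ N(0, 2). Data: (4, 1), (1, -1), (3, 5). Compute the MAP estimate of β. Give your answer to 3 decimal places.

log p(β | y) = −Σ(yᵢ − βxᵢ)²/(2·9) − β²/(2·2) + const.
Setting the derivative to zero: Σxᵢ(yᵢ − βxᵢ)/9 − β/2 = 0, so β = Σxᵢyᵢ / (Σxᵢ² + σ²/τ²).
Σxᵢyᵢ = 4·1 + 1·(-1) + 3·5 = 18; Σxᵢ² = 26; σ²/τ² = 4.5.
β̂_MAP = 18 / (26 + 4.5) = 18/30.5 ≈ 0.590.

β̂_MAP = 0.590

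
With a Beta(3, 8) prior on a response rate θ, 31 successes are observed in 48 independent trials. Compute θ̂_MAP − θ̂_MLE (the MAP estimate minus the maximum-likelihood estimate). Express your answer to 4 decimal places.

Posterior is Beta(34, 25); MAP = (34−1)/(59−2) = 33/57 ≈ 0.57895.
MLE ignores the prior: θ̂_MLE = k/n = 31/48 ≈ 0.64583.
Difference = 33/57 − 31/48 = -61/912 ≈ -0.0669.

MAP − MLE = -0.0669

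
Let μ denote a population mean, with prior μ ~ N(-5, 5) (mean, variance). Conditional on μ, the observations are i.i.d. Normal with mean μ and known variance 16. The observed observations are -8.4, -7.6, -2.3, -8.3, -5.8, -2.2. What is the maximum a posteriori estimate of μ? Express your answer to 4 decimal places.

μ̂_MAP = -5.5000

n = 6; x̄ = ((-8.4) + (-7.6) + (-2.3) + (-8.3) + (-5.8) + (-2.2))/6 = -34.6/6 = -173/30 ≈ -5.7667.
For a Normal prior and Normal likelihood with known variance, the posterior is Normal; its mode equals its mean, the precision-weighted average.
Prior precision 1/σ₀² = 1/5 = 0.2; data precision n/σ² = 6/16 = 0.375.
μ̂ = (0.2·(-5) + 0.375·(-173/30)) / (0.2 + 0.375) = (-3.1625)/0.575 = -5.5000.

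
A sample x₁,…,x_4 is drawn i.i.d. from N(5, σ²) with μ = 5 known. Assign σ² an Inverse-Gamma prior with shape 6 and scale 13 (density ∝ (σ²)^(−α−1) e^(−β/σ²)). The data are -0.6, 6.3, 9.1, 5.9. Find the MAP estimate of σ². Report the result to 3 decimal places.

Sum of squared deviations about the known mean: SS = (-0.6−5)² + (6.3−5)² + (9.1−5)² + (5.9−5)² = 50.67.
The Normal likelihood contributes (σ²)^(−n/2) exp(−SS/(2σ²)), so the posterior is Inverse-Gamma(α + n/2, β + SS/2) = Inverse-Gamma(8, 38.335).
The mode of Inverse-Gamma(a, b) is b/(a+1) = 38.335/9 ≈ 4.259.

σ̂²_MAP = 4.259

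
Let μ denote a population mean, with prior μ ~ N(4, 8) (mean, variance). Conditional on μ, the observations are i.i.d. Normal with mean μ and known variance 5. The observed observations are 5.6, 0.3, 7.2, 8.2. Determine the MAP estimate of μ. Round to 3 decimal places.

μ̂_MAP = 5.146

n = 4; x̄ = (5.6 + 0.3 + 7.2 + 8.2)/4 = 21.3/4 = 5.325.
For a Normal prior and Normal likelihood with known variance, the posterior is Normal; its mode equals its mean, the precision-weighted average.
Prior precision 1/σ₀² = 1/8 = 0.125; data precision n/σ² = 4/5 = 0.8.
μ̂ = (0.125·4 + 0.8·5.325) / (0.125 + 0.8) = 4.76/0.925 = 952/185 ≈ 5.146.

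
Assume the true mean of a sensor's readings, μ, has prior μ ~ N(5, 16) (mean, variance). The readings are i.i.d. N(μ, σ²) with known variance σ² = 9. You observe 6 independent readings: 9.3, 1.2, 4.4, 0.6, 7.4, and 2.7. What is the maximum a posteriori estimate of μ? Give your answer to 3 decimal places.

n = 6; x̄ = (9.3 + 1.2 + 4.4 + 0.6 + 7.4 + 2.7)/6 = 25.6/6 = 64/15 ≈ 4.2667.
For a Normal prior and Normal likelihood with known variance, the posterior is Normal; its mode equals its mean, the precision-weighted average.
Prior precision 1/σ₀² = 1/16 = 0.0625; data precision n/σ² = 6/9 = 2/3.
μ̂ = (0.0625·5 + (2/3)·(64/15)) / (0.0625 + 2/3) = (2273/720)/(35/48) = 2273/525 ≈ 4.330.

μ̂_MAP = 4.330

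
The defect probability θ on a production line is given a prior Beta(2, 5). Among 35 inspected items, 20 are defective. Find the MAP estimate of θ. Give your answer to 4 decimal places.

θ̂_MAP = 0.5250

Prior: Beta(2, 5).
Data: 20 successes in 35 trials. The binomial likelihood contributes θ^20(1−θ)^15, so the posterior is Beta(2+20, 5+15) = Beta(22, 20).
For Beta(a, b) with a, b > 1 the mode is (a−1)/(a+b−2) = 21/40 ≈ 0.5250.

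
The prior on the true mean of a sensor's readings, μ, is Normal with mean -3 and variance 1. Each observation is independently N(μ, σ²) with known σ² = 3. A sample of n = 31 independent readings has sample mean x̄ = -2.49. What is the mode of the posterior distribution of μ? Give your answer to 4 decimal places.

n = 31, x̄ = -2.49.
For a Normal prior and Normal likelihood with known variance, the posterior is Normal; its mode equals its mean, the precision-weighted average.
Prior precision 1/σ₀² = 1/1 = 1; data precision n/σ² = 31/3.
μ̂ = (1·(-3) + (31/3)·(-2.49)) / (1 + 31/3) = (-28.73)/(34/3) = -2.5350.

μ̂_MAP = -2.5350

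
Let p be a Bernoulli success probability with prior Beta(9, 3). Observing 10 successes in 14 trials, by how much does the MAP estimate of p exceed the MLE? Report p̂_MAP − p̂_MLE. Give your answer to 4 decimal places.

Posterior is Beta(19, 7); MAP = (19−1)/(26−2) = 18/24 ≈ 0.75000.
MLE ignores the prior: p̂_MLE = k/n = 10/14 ≈ 0.71429.
Difference = 18/24 − 10/14 = 1/28 ≈ 0.0357.

MAP − MLE = 0.0357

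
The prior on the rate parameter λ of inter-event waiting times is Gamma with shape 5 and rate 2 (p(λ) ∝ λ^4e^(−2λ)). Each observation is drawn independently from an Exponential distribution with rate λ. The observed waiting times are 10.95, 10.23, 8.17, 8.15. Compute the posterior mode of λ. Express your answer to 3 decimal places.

λ̂_MAP = 0.203

The Exponential(rate=λ) likelihood is ∝ λ^n e^(−λΣtᵢ). Here n = 4 and Σtᵢ = 10.95 + 10.23 + 8.17 + 8.15 = 37.50.
Posterior ∝ λ^4e^(−2λ) · λ^4e^(−37.50λ) = λ^8e^(−39.50λ), i.e. Gamma(9, 39.50).
Mode = (a−1)/b = 8/39.50 ≈ 0.203.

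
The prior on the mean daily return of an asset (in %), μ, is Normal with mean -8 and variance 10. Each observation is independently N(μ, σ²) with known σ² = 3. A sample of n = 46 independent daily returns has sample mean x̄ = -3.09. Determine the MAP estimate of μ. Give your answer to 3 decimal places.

n = 46, x̄ = -3.09.
For a Normal prior and Normal likelihood with known variance, the posterior is Normal; its mode equals its mean, the precision-weighted average.
Prior precision 1/σ₀² = 1/10 = 0.1; data precision n/σ² = 46/3.
μ̂ = (0.1·(-8) + (46/3)·(-3.09)) / (0.1 + 46/3) = (-48.18)/(463/30) = -7227/2315 ≈ -3.122.

μ̂_MAP = -3.122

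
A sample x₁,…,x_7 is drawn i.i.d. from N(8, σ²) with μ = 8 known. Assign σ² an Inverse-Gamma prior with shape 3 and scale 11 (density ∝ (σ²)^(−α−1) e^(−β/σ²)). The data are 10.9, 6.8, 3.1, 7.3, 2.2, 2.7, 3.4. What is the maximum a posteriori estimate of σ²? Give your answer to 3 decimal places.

σ̂²_MAP = 9.283

Sum of squared deviations about the known mean: SS = (10.9−8)² + (6.8−8)² + (3.1−8)² + (7.3−8)² + (2.2−8)² + (2.7−8)² + (3.4−8)² = 117.24.
The Normal likelihood contributes (σ²)^(−n/2) exp(−SS/(2σ²)), so the posterior is Inverse-Gamma(α + n/2, β + SS/2) = Inverse-Gamma(6.5, 69.62).
The mode of Inverse-Gamma(a, b) is b/(a+1) = 69.62/7.5 ≈ 9.283.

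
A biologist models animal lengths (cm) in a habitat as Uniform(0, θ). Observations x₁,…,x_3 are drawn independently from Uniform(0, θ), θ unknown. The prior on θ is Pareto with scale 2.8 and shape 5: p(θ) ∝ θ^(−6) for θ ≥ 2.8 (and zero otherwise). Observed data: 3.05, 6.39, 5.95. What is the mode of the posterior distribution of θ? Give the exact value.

θ̂_MAP = 6.39

The Uniform(0, θ) likelihood is θ^(−n) for θ ≥ max(xᵢ), zero otherwise. Here max(xᵢ) = 6.39.
Posterior ∝ θ^(−6) · θ^(−3) = θ^(−9) on θ ≥ max(2.8, 6.39) = 6.39.
This density is strictly decreasing in θ, so the posterior mode lies at the lower boundary of the support.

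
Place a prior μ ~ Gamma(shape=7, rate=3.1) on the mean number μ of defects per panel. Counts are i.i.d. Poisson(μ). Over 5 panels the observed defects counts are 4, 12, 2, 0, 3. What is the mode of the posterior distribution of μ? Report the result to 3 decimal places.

μ̂_MAP = 3.333

Σxᵢ = 4+12+2+0+3 = 21, with n = 5.
Posterior ∝ μ^6e^(−3.1μ) · μ^21e^(−5μ) = μ^27e^(−8.1μ), i.e. Gamma(shape=28, rate=8.1).
The mode of a Gamma(a, b) with a ≥ 1 (shape–rate) is (a−1)/b = 27/8.1 ≈ 3.333.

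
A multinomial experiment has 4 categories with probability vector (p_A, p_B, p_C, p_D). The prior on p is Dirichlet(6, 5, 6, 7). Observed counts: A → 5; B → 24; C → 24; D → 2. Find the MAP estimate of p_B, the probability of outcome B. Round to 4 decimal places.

The posterior is Dirichlet(αᵢ + nᵢ) = Dirichlet(11, 29, 30, 9).
For a Dirichlet(a₁,…,a_K) with all aᵢ > 1, the mode has j-th component (aⱼ − 1)/(Σaᵢ − K).
Here Σaᵢ = 79 and K = 4, so p_B = (29 − 1)/(79 − 4) = 28/75 ≈ 0.3733.

MAP estimate of p_B = 0.3733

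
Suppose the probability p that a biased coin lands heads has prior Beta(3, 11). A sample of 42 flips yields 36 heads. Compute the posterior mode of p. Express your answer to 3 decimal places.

p̂_MAP = 0.704

Prior: Beta(3, 11).
Data: 36 successes in 42 trials. The binomial likelihood contributes p^36(1−p)^6, so the posterior is Beta(3+36, 11+6) = Beta(39, 17).
For Beta(a, b) with a, b > 1 the mode is (a−1)/(a+b−2) = 38/54 ≈ 0.704.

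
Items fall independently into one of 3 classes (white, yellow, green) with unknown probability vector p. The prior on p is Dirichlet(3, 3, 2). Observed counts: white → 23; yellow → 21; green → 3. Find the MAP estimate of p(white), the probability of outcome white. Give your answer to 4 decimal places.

The posterior is Dirichlet(αᵢ + nᵢ) = Dirichlet(26, 24, 5).
For a Dirichlet(a₁,…,a_K) with all aᵢ > 1, the mode has j-th component (aⱼ − 1)/(Σaᵢ − K).
Here Σaᵢ = 55 and K = 3, so p(white) = (26 − 1)/(55 − 3) = 25/52 ≈ 0.4808.

MAP estimate of p(white) = 0.4808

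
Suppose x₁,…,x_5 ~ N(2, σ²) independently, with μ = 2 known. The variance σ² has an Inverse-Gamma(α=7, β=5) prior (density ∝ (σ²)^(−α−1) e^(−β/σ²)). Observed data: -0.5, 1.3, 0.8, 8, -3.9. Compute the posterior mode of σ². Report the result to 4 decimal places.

Sum of squared deviations about the known mean: SS = (-0.5−2)² + (1.3−2)² + (0.8−2)² + (8−2)² + (-3.9−2)² = 78.99.
The Normal likelihood contributes (σ²)^(−n/2) exp(−SS/(2σ²)), so the posterior is Inverse-Gamma(α + n/2, β + SS/2) = Inverse-Gamma(9.5, 44.495).
The mode of Inverse-Gamma(a, b) is b/(a+1) = 44.495/10.5 ≈ 4.2376.

σ̂²_MAP = 4.2376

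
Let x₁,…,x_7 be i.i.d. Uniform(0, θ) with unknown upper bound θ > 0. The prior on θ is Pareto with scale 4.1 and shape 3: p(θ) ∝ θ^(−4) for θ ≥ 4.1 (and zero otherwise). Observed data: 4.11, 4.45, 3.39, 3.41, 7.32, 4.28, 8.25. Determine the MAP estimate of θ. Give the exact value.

The Uniform(0, θ) likelihood is θ^(−n) for θ ≥ max(xᵢ), zero otherwise. Here max(xᵢ) = 8.25.
Posterior ∝ θ^(−4) · θ^(−7) = θ^(−11) on θ ≥ max(4.1, 8.25) = 8.25.
This density is strictly decreasing in θ, so the posterior mode lies at the lower boundary of the support.

θ̂_MAP = 8.25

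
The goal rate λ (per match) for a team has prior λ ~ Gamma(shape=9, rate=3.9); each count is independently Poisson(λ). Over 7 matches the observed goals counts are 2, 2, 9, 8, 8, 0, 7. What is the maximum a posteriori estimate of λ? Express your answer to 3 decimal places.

Σxᵢ = 2+2+9+8+8+0+7 = 36, with n = 7.
Posterior ∝ λ^8e^(−3.9λ) · λ^36e^(−7λ) = λ^44e^(−10.9λ), i.e. Gamma(shape=45, rate=10.9).
The mode of a Gamma(a, b) with a ≥ 1 (shape–rate) is (a−1)/b = 44/10.9 ≈ 4.037.

λ̂_MAP = 4.037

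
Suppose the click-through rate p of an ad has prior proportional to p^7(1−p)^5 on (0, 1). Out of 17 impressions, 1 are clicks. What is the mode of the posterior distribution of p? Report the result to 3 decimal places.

The prior density ∝ p^7(1−p)^5 is the kernel of Beta(8, 6).
Data: 1 success in 17 trials. The binomial likelihood contributes p(1−p)^16, so the posterior is Beta(8+1, 6+16) = Beta(9, 22).
For Beta(a, b) with a, b > 1 the mode is (a−1)/(a+b−2) = 8/29 ≈ 0.276.

p̂_MAP = 0.276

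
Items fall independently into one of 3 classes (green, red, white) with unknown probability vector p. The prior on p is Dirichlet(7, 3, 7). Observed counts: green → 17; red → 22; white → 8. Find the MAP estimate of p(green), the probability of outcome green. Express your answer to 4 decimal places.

MAP estimate of p(green) = 0.3770

The posterior is Dirichlet(αᵢ + nᵢ) = Dirichlet(24, 25, 15).
For a Dirichlet(a₁,…,a_K) with all aᵢ > 1, the mode has j-th component (aⱼ − 1)/(Σaᵢ − K).
Here Σaᵢ = 64 and K = 3, so p(green) = (24 − 1)/(64 − 3) = 23/61 ≈ 0.3770.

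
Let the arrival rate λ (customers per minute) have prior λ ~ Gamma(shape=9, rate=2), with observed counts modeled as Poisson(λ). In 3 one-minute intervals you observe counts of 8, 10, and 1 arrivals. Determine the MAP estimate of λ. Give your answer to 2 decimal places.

λ̂_MAP = 5.40

Σxᵢ = 8+10+1 = 19, with n = 3.
Posterior ∝ λ^8e^(−2λ) · λ^19e^(−3λ) = λ^27e^(−5λ), i.e. Gamma(shape=28, rate=5).
The mode of a Gamma(a, b) with a ≥ 1 (shape–rate) is (a−1)/b = 27/5 ≈ 5.40.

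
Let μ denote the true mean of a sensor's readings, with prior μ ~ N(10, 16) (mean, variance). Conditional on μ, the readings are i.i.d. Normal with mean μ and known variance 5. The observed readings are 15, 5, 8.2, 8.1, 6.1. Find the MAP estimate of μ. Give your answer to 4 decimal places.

n = 5; x̄ = (15 + 5 + 8.2 + 8.1 + 6.1)/5 = 42.4/5 = 8.48.
For a Normal prior and Normal likelihood with known variance, the posterior is Normal; its mode equals its mean, the precision-weighted average.
Prior precision 1/σ₀² = 1/16 = 0.0625; data precision n/σ² = 5/5 = 1.
μ̂ = (0.0625·10 + 1·8.48) / (0.0625 + 1) = 9.105/1.0625 = 3642/425 ≈ 8.5694.

μ̂_MAP = 8.5694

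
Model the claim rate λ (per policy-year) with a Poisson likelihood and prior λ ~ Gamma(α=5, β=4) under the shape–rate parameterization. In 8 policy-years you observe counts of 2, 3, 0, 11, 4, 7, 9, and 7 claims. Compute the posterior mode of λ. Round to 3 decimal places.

Σxᵢ = 2+3+0+11+4+7+9+7 = 43, with n = 8.
Posterior ∝ λ^4e^(−4λ) · λ^43e^(−8λ) = λ^47e^(−12λ), i.e. Gamma(shape=48, rate=12).
The mode of a Gamma(a, b) with a ≥ 1 (shape–rate) is (a−1)/b = 47/12 ≈ 3.917.

λ̂_MAP = 3.917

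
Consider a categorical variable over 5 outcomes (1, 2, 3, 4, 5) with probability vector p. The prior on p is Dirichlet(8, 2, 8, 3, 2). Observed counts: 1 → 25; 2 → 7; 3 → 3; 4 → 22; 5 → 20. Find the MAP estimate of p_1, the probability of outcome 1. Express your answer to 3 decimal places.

MAP estimate: 0.337

The posterior is Dirichlet(αᵢ + nᵢ) = Dirichlet(33, 9, 11, 25, 22).
For a Dirichlet(a₁,…,a_K) with all aᵢ > 1, the mode has j-th component (aⱼ − 1)/(Σaᵢ − K).
Here Σaᵢ = 100 and K = 5, so p_1 = (33 − 1)/(100 − 5) = 32/95 ≈ 0.337.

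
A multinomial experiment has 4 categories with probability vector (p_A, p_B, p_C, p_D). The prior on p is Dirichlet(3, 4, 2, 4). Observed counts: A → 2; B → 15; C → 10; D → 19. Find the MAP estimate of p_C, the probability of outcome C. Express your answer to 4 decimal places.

MAP estimate of p_C = 0.2000

The posterior is Dirichlet(αᵢ + nᵢ) = Dirichlet(5, 19, 12, 23).
For a Dirichlet(a₁,…,a_K) with all aᵢ > 1, the mode has j-th component (aⱼ − 1)/(Σaᵢ − K).
Here Σaᵢ = 59 and K = 4, so p_C = (12 − 1)/(59 − 4) = 11/55 ≈ 0.2000.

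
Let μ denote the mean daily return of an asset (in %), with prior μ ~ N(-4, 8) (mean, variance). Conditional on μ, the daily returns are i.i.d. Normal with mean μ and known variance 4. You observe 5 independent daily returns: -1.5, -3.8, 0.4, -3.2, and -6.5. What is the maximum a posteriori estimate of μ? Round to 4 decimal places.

μ̂_MAP = -3.0182

n = 5; x̄ = ((-1.5) + (-3.8) + 0.4 + (-3.2) + (-6.5))/5 = -14.6/5 = -2.92.
For a Normal prior and Normal likelihood with known variance, the posterior is Normal; its mode equals its mean, the precision-weighted average.
Prior precision 1/σ₀² = 1/8 = 0.125; data precision n/σ² = 5/4 = 1.25.
μ̂ = (0.125·(-4) + 1.25·(-2.92)) / (0.125 + 1.25) = (-4.15)/1.375 = -166/55 ≈ -3.0182.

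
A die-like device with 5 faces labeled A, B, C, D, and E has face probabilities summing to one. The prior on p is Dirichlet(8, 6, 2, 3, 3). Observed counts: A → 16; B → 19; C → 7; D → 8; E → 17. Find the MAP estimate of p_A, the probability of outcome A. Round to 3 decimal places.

The posterior is Dirichlet(αᵢ + nᵢ) = Dirichlet(24, 25, 9, 11, 20).
For a Dirichlet(a₁,…,a_K) with all aᵢ > 1, the mode has j-th component (aⱼ − 1)/(Σaᵢ − K).
Here Σaᵢ = 89 and K = 5, so p_A = (24 − 1)/(89 − 5) = 23/84 ≈ 0.274.

MAP estimate of p_A = 0.274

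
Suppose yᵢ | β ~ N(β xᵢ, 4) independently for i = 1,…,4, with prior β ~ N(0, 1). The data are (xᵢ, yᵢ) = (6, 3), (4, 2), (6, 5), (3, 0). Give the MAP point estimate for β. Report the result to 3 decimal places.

β̂_MAP = 0.554

log p(β | y) = −Σ(yᵢ − βxᵢ)²/(2·4) − β²/(2·1) + const.
Setting the derivative to zero: Σxᵢ(yᵢ − βxᵢ)/4 − β/1 = 0, so β = Σxᵢyᵢ / (Σxᵢ² + σ²/τ²).
Σxᵢyᵢ = 6·3 + 4·2 + 6·5 + 3·0 = 56; Σxᵢ² = 97; σ²/τ² = 4.
β̂_MAP = 56 / (97 + 4) = 56/101 ≈ 0.554.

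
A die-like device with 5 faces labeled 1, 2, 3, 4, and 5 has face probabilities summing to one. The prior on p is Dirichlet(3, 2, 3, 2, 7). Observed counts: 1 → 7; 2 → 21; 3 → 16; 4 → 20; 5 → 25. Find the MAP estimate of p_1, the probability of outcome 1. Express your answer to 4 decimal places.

The posterior is Dirichlet(αᵢ + nᵢ) = Dirichlet(10, 23, 19, 22, 32).
For a Dirichlet(a₁,…,a_K) with all aᵢ > 1, the mode has j-th component (aⱼ − 1)/(Σaᵢ − K).
Here Σaᵢ = 106 and K = 5, so p_1 = (10 − 1)/(106 − 5) = 9/101 ≈ 0.0891.

MAP estimate: 0.0891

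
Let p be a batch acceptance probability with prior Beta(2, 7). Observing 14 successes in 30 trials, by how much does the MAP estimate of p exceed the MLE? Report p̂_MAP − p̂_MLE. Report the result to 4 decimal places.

MAP − MLE = -0.0613

Posterior is Beta(16, 23); MAP = (16−1)/(39−2) = 15/37 ≈ 0.40541.
MLE ignores the prior: p̂_MLE = k/n = 14/30 ≈ 0.46667.
Difference = 15/37 − 14/30 = -34/555 ≈ -0.0613.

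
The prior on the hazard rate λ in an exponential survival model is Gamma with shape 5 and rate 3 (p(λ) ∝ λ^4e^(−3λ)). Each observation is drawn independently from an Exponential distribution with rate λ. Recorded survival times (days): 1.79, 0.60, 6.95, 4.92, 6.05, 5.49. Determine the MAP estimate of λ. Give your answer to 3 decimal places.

The Exponential(rate=λ) likelihood is ∝ λ^n e^(−λΣtᵢ). Here n = 6 and Σtᵢ = 1.79 + 0.60 + 6.95 + 4.92 + 6.05 + 5.49 = 25.80.
Posterior ∝ λ^4e^(−3λ) · λ^6e^(−25.80λ) = λ^10e^(−28.80λ), i.e. Gamma(11, 28.80).
Mode = (a−1)/b = 10/28.80 ≈ 0.347.

λ̂_MAP = 0.347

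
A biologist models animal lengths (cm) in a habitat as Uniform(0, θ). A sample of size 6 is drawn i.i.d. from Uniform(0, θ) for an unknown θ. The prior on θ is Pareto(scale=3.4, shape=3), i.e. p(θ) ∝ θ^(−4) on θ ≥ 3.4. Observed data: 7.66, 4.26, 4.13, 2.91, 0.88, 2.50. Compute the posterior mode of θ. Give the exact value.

The Uniform(0, θ) likelihood is θ^(−n) for θ ≥ max(xᵢ), zero otherwise. Here max(xᵢ) = 7.66.
Posterior ∝ θ^(−4) · θ^(−6) = θ^(−10) on θ ≥ max(3.4, 7.66) = 7.66.
This density is strictly decreasing in θ, so the posterior mode lies at the lower boundary of the support.

θ̂_MAP = 7.66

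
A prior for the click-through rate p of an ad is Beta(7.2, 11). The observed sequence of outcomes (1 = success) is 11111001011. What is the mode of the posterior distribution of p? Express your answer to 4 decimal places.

p̂_MAP = 0.5221

Prior: Beta(7.2, 11).
Data: 8 successes in 11 trials (from the sequence). The binomial likelihood contributes p^8(1−p)^3, so the posterior is Beta(7.2+8, 11+3) = Beta(15.2, 14).
For Beta(a, b) with a, b > 1 the mode is (a−1)/(a+b−2) = 14.2/27.2 ≈ 0.5221.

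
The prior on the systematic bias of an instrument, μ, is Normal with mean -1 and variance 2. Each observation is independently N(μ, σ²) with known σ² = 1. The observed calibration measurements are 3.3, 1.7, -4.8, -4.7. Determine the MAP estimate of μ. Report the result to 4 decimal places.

μ̂_MAP = -1.1111

n = 4; x̄ = (3.3 + 1.7 + (-4.8) + (-4.7))/4 = -4.5/4 = -1.125.
For a Normal prior and Normal likelihood with known variance, the posterior is Normal; its mode equals its mean, the precision-weighted average.
Prior precision 1/σ₀² = 1/2 = 0.5; data precision n/σ² = 4/1 = 4.
μ̂ = (0.5·(-1) + 4·(-1.125)) / (0.5 + 4) = (-5)/4.5 = -10/9 ≈ -1.1111.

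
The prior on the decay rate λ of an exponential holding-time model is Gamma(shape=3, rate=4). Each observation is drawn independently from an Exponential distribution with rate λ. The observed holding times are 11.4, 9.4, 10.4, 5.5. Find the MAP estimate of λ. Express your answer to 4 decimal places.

λ̂_MAP = 0.1474

The Exponential(rate=λ) likelihood is ∝ λ^n e^(−λΣtᵢ). Here n = 4 and Σtᵢ = 11.4 + 9.4 + 10.4 + 5.5 = 36.7.
Posterior ∝ λ^2e^(−4λ) · λ^4e^(−36.7λ) = λ^6e^(−40.7λ), i.e. Gamma(7, 40.7).
Mode = (a−1)/b = 6/40.7 ≈ 0.1474.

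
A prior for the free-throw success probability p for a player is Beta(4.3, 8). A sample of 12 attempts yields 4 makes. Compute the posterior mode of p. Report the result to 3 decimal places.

Prior: Beta(4.3, 8).
Data: 4 successes in 12 trials. The binomial likelihood contributes p^4(1−p)^8, so the posterior is Beta(4.3+4, 8+8) = Beta(8.3, 16).
For Beta(a, b) with a, b > 1 the mode is (a−1)/(a+b−2) = 7.3/22.3 ≈ 0.327.

p̂_MAP = 0.327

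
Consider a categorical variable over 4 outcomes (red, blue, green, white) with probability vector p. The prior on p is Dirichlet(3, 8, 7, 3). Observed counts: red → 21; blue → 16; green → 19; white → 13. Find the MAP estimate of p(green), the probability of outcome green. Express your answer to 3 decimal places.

The posterior is Dirichlet(αᵢ + nᵢ) = Dirichlet(24, 24, 26, 16).
For a Dirichlet(a₁,…,a_K) with all aᵢ > 1, the mode has j-th component (aⱼ − 1)/(Σaᵢ − K).
Here Σaᵢ = 90 and K = 4, so p(green) = (26 − 1)/(90 − 4) = 25/86 ≈ 0.291.

MAP estimate of p(green) = 0.291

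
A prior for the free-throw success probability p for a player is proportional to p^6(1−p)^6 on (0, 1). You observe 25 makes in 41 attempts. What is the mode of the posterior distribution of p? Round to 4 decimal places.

p̂_MAP = 0.5849

The prior density ∝ p^6(1−p)^6 is the kernel of Beta(7, 7).
Data: 25 successes in 41 trials. The binomial likelihood contributes p^25(1−p)^16, so the posterior is Beta(7+25, 7+16) = Beta(32, 23).
For Beta(a, b) with a, b > 1 the mode is (a−1)/(a+b−2) = 31/53 ≈ 0.5849.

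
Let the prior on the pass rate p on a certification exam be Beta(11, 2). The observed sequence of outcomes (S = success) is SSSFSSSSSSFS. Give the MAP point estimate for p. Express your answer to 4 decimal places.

p̂_MAP = 0.8696

Prior: Beta(11, 2).
Data: 10 successes in 12 trials (from the sequence). The binomial likelihood contributes p^10(1−p)^2, so the posterior is Beta(11+10, 2+2) = Beta(21, 4).
For Beta(a, b) with a, b > 1 the mode is (a−1)/(a+b−2) = 20/23 ≈ 0.8696.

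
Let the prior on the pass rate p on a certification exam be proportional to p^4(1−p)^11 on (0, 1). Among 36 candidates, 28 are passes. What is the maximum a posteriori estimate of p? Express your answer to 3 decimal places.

p̂_MAP = 0.627

The prior density ∝ p^4(1−p)^11 is the kernel of Beta(5, 12).
Data: 28 successes in 36 trials. The binomial likelihood contributes p^28(1−p)^8, so the posterior is Beta(5+28, 12+8) = Beta(33, 20).
For Beta(a, b) with a, b > 1 the mode is (a−1)/(a+b−2) = 32/51 ≈ 0.627.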